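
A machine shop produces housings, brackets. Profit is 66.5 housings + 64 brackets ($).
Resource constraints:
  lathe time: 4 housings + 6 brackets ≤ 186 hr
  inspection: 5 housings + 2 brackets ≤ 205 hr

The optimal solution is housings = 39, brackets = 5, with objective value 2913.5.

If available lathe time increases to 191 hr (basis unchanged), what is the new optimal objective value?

2956

Check each constraint at x*: lathe time 186/186 (tight); inspection 205/205 (tight).
The binding rows give the dual system: 4·y_lathe time + 5·y_inspection = 66.5 and 6·y_lathe time + 2·y_inspection = 64.
Solving: y_lathe time = 8.5, y_inspection = 6.5.
Δz = y_lathe time·Δb = 8.5 × (5) = 42.5, so new z* = 2913.5 + 42.5 = 2956.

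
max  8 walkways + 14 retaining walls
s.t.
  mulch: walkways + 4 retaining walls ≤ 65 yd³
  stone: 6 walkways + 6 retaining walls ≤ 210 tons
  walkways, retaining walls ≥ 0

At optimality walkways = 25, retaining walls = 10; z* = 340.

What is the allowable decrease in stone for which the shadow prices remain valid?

Binding constraints: mulch, stone. The basis is B = [[1,4],[6,6]] with det -18.
Per unit decrease in stone, x* moves by d = (-0.2222, 0.0556).
The basis stays optimal until walkways reaches 0; allowable decrease = 112.5 tons.

112.5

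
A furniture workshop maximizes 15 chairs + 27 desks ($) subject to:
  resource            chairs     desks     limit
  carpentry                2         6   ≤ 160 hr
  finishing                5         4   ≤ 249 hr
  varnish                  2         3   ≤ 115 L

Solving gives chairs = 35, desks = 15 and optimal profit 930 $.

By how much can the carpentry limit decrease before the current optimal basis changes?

Binding constraints: carpentry, varnish. The basis is B = [[2,6],[2,3]] with det -6.
Per unit decrease in carpentry, x* moves by d = (0.5, -0.3333).
The basis stays optimal until finishing becomes binding; allowable decrease = 12 hr.

12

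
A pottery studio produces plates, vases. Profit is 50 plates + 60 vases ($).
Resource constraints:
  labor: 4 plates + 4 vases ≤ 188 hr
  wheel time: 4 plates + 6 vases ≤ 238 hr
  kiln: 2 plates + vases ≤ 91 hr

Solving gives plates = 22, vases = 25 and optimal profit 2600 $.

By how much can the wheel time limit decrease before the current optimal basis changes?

44

Binding constraints: labor, wheel time. The basis is B = [[4,4],[4,6]] with det 8.
Per unit decrease in wheel time, x* moves by d = (0.5, -0.5).
The basis stays optimal until kiln becomes binding; allowable decrease = 44 hr.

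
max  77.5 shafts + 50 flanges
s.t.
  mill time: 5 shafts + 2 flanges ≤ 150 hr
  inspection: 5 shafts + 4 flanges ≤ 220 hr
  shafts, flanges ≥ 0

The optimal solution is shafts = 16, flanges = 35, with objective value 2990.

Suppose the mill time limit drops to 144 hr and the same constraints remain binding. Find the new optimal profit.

2954

Check each constraint at x*: mill time 150/150 (tight); inspection 220/220 (tight).
The binding rows give the dual system: 5·y_mill time + 5·y_inspection = 77.5 and 2·y_mill time + 4·y_inspection = 50.
This yields shadow prices y_mill time = 6, y_inspection = 9.5.
Δz = y_mill time·Δb = 6 × (-6) = -36, so new z* = 2990 − 36 = 2954.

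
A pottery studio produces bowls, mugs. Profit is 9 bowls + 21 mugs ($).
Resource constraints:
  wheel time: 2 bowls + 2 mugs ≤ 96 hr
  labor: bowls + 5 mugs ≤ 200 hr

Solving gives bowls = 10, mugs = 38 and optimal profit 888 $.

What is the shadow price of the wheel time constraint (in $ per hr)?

3

At the optimum: wheel time uses 96 of 96 (binding); labor uses 200 of 200 (binding).
From A_Bᵀ y = c: 2·y_wheel time + 1·y_labor = 9; 2·y_wheel time + 5·y_labor = 21.
Solving: y_wheel time = 3, y_labor = 3.
Shadow price of wheel time = 3.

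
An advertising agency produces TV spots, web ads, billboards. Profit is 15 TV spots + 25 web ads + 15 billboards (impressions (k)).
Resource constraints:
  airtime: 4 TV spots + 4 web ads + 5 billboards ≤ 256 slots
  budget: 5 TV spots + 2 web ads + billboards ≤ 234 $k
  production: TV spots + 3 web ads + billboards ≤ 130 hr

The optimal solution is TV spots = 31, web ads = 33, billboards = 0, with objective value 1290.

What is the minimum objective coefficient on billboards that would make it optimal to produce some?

Check each constraint at x*: airtime 256/256 (tight); budget 221/234 (slack 13); production 130/130 (tight).
Since budget is not tight, its dual is 0.
Dual feasibility on the basic columns requires 4·y_airtime + 1·y_production = 15, 4·y_airtime + 3·y_production = 25.
This yields shadow prices y_airtime = 2.5, y_production = 5.
billboards enters the basis when its profit ≥ yᵀa₃ = 2.5·5 + 5·1 = 17.5.

17.5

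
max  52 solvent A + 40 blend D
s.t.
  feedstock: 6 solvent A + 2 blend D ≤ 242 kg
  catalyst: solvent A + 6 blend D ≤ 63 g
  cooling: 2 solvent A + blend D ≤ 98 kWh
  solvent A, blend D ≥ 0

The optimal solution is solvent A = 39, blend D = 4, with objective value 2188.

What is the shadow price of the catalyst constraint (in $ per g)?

4

At the optimum: feedstock uses 242 of 242 (binding); catalyst uses 63 of 63 (binding); cooling uses 82 of 98 (slack = 16).
By complementary slackness, y = 0 for the non-binding constraint.
The binding rows give the dual system: 6·y_feedstock + 1·y_catalyst = 52 and 2·y_feedstock + 6·y_catalyst = 40.
This yields shadow prices y_feedstock = 8, y_catalyst = 4.
Shadow price of catalyst = 4.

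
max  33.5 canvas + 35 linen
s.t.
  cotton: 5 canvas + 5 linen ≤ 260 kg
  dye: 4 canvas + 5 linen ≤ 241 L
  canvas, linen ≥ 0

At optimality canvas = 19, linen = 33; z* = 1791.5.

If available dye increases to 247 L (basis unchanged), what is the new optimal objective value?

Check each constraint at x*: cotton 260/260 (tight); dye 241/241 (tight).
From A_Bᵀ y = c: 5·y_cotton + 4·y_dye = 33.5; 5·y_cotton + 5·y_dye = 35.
This yields shadow prices y_cotton = 5.5, y_dye = 1.5.
Δz = y_dye·Δb = 1.5 × (6) = 9, so new z* = 1791.5 + 9 = 1800.5.

1800.5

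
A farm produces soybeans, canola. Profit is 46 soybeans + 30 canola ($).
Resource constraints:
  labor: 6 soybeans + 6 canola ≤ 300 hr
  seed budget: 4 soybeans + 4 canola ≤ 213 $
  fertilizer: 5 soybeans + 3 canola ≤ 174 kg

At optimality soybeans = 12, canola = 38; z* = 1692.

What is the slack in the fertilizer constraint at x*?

fertilizer used = 5·12 + 3·38 = 174; slack = 174 − 174 = 0.

0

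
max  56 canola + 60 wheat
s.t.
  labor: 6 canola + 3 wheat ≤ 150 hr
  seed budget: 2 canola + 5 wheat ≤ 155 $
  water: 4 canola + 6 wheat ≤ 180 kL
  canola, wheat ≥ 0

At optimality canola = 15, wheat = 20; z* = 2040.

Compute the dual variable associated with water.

At the optimum: labor uses 150 of 150 (binding); seed budget uses 130 of 155 (slack = 25); water uses 180 of 180 (binding).
By complementary slackness, y = 0 for the non-binding constraint.
Dual feasibility on the basic columns requires 6·y_labor + 4·y_water = 56, 3·y_labor + 6·y_water = 60.
Solving: y_labor = 4, y_water = 8.
Shadow price of water = 8.

8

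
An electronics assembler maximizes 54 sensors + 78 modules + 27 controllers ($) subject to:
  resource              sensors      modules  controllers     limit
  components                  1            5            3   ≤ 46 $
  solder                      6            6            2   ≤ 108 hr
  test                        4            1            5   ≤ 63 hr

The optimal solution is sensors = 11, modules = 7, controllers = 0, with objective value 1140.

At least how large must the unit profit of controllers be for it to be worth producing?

34

At the optimum: components uses 46 of 46 (binding); solder uses 108 of 108 (binding); test uses 51 of 63 (slack = 12).
Slack constraints have shadow price 0 (complementary slackness).
The binding rows give the dual system: 1·y_components + 6·y_solder = 54 and 5·y_components + 6·y_solder = 78.
→ y_components = 6 and y_solder = 8.
controllers enters the basis when its profit ≥ yᵀa₃ = 6·3 + 8·2 = 34.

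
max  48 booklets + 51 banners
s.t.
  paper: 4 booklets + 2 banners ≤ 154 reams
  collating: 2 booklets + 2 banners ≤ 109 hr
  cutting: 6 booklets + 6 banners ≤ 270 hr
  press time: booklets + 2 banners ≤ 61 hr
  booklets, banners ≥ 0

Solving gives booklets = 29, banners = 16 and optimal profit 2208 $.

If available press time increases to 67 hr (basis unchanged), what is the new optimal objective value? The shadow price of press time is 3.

2226

Δb = 6, so new z* = 2208 + (3)·(6) = 2208 + 18 = 2226.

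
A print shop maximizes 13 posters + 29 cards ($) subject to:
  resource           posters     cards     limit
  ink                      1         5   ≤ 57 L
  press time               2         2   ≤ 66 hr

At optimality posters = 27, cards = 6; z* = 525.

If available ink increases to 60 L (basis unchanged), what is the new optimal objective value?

537

At the optimum: ink uses 57 of 57 (binding); press time uses 66 of 66 (binding).
From A_Bᵀ y = c: 1·y_ink + 2·y_press time = 13; 5·y_ink + 2·y_press time = 29.
This yields shadow prices y_ink = 4, y_press time = 4.5.
Δz = y_ink·Δb = 4 × (3) = 12, so new z* = 525 + 12 = 537.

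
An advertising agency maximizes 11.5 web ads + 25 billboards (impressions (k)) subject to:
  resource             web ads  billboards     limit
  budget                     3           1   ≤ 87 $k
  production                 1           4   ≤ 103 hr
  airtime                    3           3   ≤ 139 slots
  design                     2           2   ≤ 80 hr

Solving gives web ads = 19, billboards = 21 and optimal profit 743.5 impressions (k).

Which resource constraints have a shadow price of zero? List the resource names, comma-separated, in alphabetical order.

budget: 78/87 (slack 9)
production: 103/103 (binding)
airtime: 120/139 (slack 19)
design: 80/80 (binding)
By complementary slackness, a constraint with positive slack has shadow price 0 → airtime, budget.

airtime, budget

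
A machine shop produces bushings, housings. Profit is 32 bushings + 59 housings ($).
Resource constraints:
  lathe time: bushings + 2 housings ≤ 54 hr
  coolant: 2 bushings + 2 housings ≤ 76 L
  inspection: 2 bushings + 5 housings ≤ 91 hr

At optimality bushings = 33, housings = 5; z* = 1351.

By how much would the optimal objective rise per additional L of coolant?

At the optimum: lathe time uses 43 of 54 (slack = 11); coolant uses 76 of 76 (binding); inspection uses 91 of 91 (binding).
Slack constraints have shadow price 0 (complementary slackness).
Dual feasibility on the basic columns requires 2·y_coolant + 2·y_inspection = 32, 2·y_coolant + 5·y_inspection = 59.
→ y_coolant = 7 and y_inspection = 9.
Shadow price of coolant = 7.

7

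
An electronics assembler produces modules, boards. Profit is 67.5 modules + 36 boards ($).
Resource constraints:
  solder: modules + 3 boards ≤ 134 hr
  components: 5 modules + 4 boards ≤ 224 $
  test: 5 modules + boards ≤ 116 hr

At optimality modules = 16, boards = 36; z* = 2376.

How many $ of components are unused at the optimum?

components used = 5·16 + 4·36 = 224; slack = 224 − 224 = 0.

0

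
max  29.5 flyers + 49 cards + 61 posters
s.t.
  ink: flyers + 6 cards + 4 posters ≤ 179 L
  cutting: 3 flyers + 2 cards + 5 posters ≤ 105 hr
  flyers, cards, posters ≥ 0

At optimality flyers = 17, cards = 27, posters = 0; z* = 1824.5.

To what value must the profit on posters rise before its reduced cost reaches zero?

Check each constraint at x*: ink 179/179 (tight); cutting 105/105 (tight).
Dual feasibility on the basic columns requires 1·y_ink + 3·y_cutting = 29.5, 6·y_ink + 2·y_cutting = 49.
→ y_ink = 5.5 and y_cutting = 8.
posters enters the basis when its profit ≥ yᵀa₃ = 5.5·4 + 8·5 = 62.

62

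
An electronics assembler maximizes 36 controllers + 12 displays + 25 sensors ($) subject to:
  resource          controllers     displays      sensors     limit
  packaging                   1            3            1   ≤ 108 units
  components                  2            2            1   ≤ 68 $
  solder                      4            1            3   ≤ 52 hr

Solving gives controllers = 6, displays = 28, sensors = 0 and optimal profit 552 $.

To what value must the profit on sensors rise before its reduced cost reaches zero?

Check each constraint at x*: packaging 90/108 (slack 18); components 68/68 (tight); solder 52/52 (tight).
Since packaging is not tight, its dual is 0.
From A_Bᵀ y = c: 2·y_components + 4·y_solder = 36; 2·y_components + 1·y_solder = 12.
Solving: y_components = 2, y_solder = 8.
sensors enters the basis when its profit ≥ yᵀa₃ = 2·1 + 8·3 = 26.

26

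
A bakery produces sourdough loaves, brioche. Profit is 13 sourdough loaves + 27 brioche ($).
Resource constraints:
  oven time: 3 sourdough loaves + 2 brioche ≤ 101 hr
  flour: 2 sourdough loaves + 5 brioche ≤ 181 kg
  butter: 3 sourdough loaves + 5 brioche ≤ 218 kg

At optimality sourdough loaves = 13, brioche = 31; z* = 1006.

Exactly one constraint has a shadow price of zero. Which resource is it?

oven time: 101/101 (binding)
flour: 181/181 (binding)
butter: 194/218 (slack 24)
By complementary slackness, a constraint with positive slack has shadow price 0 → butter.

butter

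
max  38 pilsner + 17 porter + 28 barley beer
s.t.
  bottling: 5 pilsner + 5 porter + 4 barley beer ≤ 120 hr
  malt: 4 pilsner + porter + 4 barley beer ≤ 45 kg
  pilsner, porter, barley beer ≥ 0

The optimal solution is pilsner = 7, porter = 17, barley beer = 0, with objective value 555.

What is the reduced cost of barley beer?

At the optimum: bottling uses 120 of 120 (binding); malt uses 45 of 45 (binding).
From A_Bᵀ y = c: 5·y_bottling + 4·y_malt = 38; 5·y_bottling + 1·y_malt = 17.
This yields shadow prices y_bottling = 2, y_malt = 7.
Reduced cost of barley beer: c₃ − yᵀa₃ = 28 − (2·4 + 7·4) = 28 − 36 = -8.

-8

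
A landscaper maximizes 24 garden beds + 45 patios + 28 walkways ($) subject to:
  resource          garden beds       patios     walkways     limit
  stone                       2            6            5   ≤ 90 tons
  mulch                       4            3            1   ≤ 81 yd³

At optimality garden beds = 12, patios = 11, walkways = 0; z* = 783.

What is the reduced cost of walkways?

Both stone and mulch are binding at x*.
The binding rows give the dual system: 2·y_stone + 4·y_mulch = 24 and 6·y_stone + 3·y_mulch = 45.
This yields shadow prices y_stone = 6, y_mulch = 3.
Reduced cost of walkways: c₃ − yᵀa₃ = 28 − (6·5 + 3·1) = 28 − 33 = -5.

-5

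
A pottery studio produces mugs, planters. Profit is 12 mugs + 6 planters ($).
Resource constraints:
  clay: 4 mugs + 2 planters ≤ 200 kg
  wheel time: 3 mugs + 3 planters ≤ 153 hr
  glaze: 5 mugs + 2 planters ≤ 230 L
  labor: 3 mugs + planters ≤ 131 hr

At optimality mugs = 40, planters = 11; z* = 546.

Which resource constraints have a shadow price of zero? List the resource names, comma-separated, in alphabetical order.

clay: 182/200 (slack 18)
wheel time: 153/153 (binding)
glaze: 222/230 (slack 8)
labor: 131/131 (binding)
By complementary slackness, a constraint with positive slack has shadow price 0 → clay, glaze.

clay, glaze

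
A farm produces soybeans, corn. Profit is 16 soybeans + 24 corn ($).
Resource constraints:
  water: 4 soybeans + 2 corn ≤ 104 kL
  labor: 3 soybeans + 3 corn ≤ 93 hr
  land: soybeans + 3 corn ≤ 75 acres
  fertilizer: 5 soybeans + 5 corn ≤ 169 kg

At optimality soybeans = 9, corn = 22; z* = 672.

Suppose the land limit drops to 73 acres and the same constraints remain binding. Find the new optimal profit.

664

Binding: labor and land. Non-binding: water (24 unused), fertilizer (14 unused).
By complementary slackness, y = 0 for the non-binding constraints.
Dual feasibility on the basic columns requires 3·y_labor + 1·y_land = 16, 3·y_labor + 3·y_land = 24.
Solving: y_labor = 4, y_land = 4.
Δz = y_land·Δb = 4 × (-2) = -8, so new z* = 672 − 8 = 664.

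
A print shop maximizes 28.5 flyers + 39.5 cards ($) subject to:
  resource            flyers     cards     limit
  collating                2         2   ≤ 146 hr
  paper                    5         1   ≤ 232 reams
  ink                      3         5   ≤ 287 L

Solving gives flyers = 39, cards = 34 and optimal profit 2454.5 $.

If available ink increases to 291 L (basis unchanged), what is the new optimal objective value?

Check each constraint at x*: collating 146/146 (tight); paper 229/232 (slack 3); ink 287/287 (tight).
Slack constraints have shadow price 0 (complementary slackness).
From A_Bᵀ y = c: 2·y_collating + 3·y_ink = 28.5; 2·y_collating + 5·y_ink = 39.5.
This yields shadow prices y_collating = 6, y_ink = 5.5.
Δz = y_ink·Δb = 5.5 × (4) = 22, so new z* = 2454.5 + 22 = 2476.5.

2476.5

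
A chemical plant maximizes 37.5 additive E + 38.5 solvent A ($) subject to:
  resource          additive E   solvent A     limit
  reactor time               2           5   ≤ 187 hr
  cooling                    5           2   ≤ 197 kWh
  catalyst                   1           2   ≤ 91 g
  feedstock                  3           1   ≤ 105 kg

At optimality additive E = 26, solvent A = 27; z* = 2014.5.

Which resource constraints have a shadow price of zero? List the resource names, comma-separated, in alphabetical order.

catalyst, cooling

reactor time: 187/187 (binding)
cooling: 184/197 (slack 13)
catalyst: 80/91 (slack 11)
feedstock: 105/105 (binding)
By complementary slackness, a constraint with positive slack has shadow price 0 → catalyst, cooling.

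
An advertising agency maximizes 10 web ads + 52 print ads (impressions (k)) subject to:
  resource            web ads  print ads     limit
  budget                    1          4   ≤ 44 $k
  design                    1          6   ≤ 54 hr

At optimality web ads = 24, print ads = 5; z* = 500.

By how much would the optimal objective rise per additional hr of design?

6

Check each constraint at x*: budget 44/44 (tight); design 54/54 (tight).
From A_Bᵀ y = c: 1·y_budget + 1·y_design = 10; 4·y_budget + 6·y_design = 52.
→ y_budget = 4 and y_design = 6.
Shadow price of design = 6.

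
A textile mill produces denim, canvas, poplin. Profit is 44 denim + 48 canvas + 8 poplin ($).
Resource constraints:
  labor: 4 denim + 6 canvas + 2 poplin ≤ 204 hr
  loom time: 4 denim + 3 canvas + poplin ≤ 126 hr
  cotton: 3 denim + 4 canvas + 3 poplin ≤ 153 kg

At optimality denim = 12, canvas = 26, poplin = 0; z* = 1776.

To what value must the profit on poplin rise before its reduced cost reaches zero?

16

Binding: labor and loom time. Non-binding: cotton (13 unused).
Since cotton is not tight, its dual is 0.
The binding rows give the dual system: 4·y_labor + 4·y_loom time = 44 and 6·y_labor + 3·y_loom time = 48.
→ y_labor = 5 and y_loom time = 6.
poplin enters the basis when its profit ≥ yᵀa₃ = 5·2 + 6·1 = 16.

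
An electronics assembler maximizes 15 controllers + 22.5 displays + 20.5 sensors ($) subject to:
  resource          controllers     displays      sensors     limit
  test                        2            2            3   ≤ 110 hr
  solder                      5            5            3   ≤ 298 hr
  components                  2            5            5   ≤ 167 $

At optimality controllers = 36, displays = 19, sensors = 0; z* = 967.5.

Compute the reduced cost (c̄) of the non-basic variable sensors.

At the optimum: test uses 110 of 110 (binding); solder uses 275 of 298 (slack = 23); components uses 167 of 167 (binding).
By complementary slackness, y = 0 for the non-binding constraint.
The binding rows give the dual system: 2·y_test + 2·y_components = 15 and 2·y_test + 5·y_components = 22.5.
This yields shadow prices y_test = 5, y_components = 2.5.
Reduced cost of sensors: c₃ − yᵀa₃ = 20.5 − (5·3 + 2.5·5) = 20.5 − 27.5 = -7.

-7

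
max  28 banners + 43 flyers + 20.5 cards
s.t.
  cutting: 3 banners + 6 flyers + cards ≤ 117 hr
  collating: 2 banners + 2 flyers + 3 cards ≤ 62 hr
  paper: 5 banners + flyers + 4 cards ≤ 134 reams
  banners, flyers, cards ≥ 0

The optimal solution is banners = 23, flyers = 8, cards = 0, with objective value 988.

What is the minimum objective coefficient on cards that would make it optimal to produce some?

24.5

Check each constraint at x*: cutting 117/117 (tight); collating 62/62 (tight); paper 123/134 (slack 11).
Slack constraints have shadow price 0 (complementary slackness).
From A_Bᵀ y = c: 3·y_cutting + 2·y_collating = 28; 6·y_cutting + 2·y_collating = 43.
Solving: y_cutting = 5, y_collating = 6.5.
cards enters the basis when its profit ≥ yᵀa₃ = 5·1 + 6.5·3 = 24.5.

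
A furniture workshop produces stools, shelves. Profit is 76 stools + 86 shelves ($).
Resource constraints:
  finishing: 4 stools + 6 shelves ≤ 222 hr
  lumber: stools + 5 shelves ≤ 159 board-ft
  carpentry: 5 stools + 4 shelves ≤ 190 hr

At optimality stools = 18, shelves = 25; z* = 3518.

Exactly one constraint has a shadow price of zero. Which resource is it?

lumber

finishing: 222/222 (binding)
lumber: 143/159 (slack 16)
carpentry: 190/190 (binding)
By complementary slackness, a constraint with positive slack has shadow price 0 → lumber.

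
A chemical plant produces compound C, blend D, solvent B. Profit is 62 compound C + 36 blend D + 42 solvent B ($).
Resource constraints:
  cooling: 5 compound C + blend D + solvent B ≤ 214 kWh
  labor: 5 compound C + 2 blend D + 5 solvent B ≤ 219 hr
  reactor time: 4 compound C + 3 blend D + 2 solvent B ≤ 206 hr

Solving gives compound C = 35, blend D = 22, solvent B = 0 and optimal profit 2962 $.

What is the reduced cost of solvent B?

-4

Check each constraint at x*: cooling 197/214 (slack 17); labor 219/219 (tight); reactor time 206/206 (tight).
By complementary slackness, y = 0 for the non-binding constraint.
The binding rows give the dual system: 5·y_labor + 4·y_reactor time = 62 and 2·y_labor + 3·y_reactor time = 36.
This yields shadow prices y_labor = 6, y_reactor time = 8.
Reduced cost of solvent B: c₃ − yᵀa₃ = 42 − (6·5 + 8·2) = 42 − 46 = -4.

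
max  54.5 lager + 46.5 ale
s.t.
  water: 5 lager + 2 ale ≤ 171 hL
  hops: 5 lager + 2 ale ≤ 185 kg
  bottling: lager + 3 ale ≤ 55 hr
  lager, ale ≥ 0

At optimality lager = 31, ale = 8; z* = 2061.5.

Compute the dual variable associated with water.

9

Binding: water and bottling. Non-binding: hops (14 unused).
Since hops is not tight, its dual is 0.
From A_Bᵀ y = c: 5·y_water + 1·y_bottling = 54.5; 2·y_water + 3·y_bottling = 46.5.
Solving: y_water = 9, y_bottling = 9.5.
Shadow price of water = 9.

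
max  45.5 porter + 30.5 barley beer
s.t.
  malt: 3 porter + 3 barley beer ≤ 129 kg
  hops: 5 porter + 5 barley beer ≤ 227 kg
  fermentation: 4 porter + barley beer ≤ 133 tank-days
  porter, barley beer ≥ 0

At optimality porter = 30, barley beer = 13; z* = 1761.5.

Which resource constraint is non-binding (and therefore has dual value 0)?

malt: 129/129 (binding)
hops: 215/227 (slack 12)
fermentation: 133/133 (binding)
By complementary slackness, a constraint with positive slack has shadow price 0 → hops.

hops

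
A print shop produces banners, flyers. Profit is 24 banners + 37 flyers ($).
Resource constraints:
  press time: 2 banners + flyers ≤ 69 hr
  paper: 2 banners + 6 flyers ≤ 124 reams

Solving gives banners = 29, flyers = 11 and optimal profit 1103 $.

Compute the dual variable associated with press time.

7

At the optimum: press time uses 69 of 69 (binding); paper uses 124 of 124 (binding).
From A_Bᵀ y = c: 2·y_press time + 2·y_paper = 24; 1·y_press time + 6·y_paper = 37.
Solving: y_press time = 7, y_paper = 5.
Shadow price of press time = 7.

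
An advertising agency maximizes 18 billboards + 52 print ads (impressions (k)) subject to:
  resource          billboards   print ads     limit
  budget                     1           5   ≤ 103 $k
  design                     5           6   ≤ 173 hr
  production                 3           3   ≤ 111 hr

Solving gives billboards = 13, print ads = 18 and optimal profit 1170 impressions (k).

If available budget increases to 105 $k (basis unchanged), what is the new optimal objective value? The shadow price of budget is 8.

Δb = 2, so new z* = 1170 + (8)·(2) = 1170 + 16 = 1186.

1186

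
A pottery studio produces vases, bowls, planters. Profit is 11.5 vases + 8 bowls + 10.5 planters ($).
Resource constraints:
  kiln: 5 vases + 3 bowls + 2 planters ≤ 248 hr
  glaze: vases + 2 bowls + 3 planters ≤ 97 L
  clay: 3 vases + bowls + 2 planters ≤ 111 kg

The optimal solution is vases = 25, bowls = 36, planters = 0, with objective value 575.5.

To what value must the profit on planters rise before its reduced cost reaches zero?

Check each constraint at x*: kiln 233/248 (slack 15); glaze 97/97 (tight); clay 111/111 (tight).
Slack constraints have shadow price 0 (complementary slackness).
The binding rows give the dual system: 1·y_glaze + 3·y_clay = 11.5 and 2·y_glaze + 1·y_clay = 8.
Solving: y_glaze = 2.5, y_clay = 3.
planters enters the basis when its profit ≥ yᵀa₃ = 2.5·3 + 3·2 = 13.5.

13.5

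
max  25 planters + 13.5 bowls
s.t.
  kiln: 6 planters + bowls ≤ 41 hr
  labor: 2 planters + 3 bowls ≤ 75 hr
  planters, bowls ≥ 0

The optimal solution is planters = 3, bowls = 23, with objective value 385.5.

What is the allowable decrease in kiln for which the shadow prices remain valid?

Binding constraints: kiln, labor. The basis is B = [[6,1],[2,3]] with det 16.
Per unit decrease in kiln, x* moves by d = (-0.1875, 0.125).
The basis stays optimal until planters reaches 0; allowable decrease = 16 hr.

16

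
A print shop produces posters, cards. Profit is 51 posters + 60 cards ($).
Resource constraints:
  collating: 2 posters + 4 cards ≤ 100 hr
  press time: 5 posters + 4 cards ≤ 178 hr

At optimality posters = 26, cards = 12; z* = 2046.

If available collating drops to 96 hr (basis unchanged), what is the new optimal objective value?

Both collating and press time are binding at x*.
Dual feasibility on the basic columns requires 2·y_collating + 5·y_press time = 51, 4·y_collating + 4·y_press time = 60.
This yields shadow prices y_collating = 8, y_press time = 7.
Δz = y_collating·Δb = 8 × (-4) = -32, so new z* = 2046 − 32 = 2014.

2014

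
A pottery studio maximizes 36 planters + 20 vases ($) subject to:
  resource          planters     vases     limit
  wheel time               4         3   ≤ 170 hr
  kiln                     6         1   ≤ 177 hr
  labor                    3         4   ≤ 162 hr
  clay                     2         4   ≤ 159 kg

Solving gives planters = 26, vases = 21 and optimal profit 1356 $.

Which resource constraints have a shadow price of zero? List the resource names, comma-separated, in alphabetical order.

clay, wheel time

wheel time: 167/170 (slack 3)
kiln: 177/177 (binding)
labor: 162/162 (binding)
clay: 136/159 (slack 23)
By complementary slackness, a constraint with positive slack has shadow price 0 → clay, wheel time.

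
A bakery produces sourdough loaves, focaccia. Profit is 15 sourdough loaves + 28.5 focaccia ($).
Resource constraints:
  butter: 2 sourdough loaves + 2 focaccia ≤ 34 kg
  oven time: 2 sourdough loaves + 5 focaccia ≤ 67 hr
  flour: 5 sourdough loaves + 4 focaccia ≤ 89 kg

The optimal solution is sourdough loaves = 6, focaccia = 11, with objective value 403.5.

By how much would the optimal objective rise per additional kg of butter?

3

At the optimum: butter uses 34 of 34 (binding); oven time uses 67 of 67 (binding); flour uses 74 of 89 (slack = 15).
Slack constraints have shadow price 0 (complementary slackness).
The binding rows give the dual system: 2·y_butter + 2·y_oven time = 15 and 2·y_butter + 5·y_oven time = 28.5.
Solving: y_butter = 3, y_oven time = 4.5.
Shadow price of butter = 3.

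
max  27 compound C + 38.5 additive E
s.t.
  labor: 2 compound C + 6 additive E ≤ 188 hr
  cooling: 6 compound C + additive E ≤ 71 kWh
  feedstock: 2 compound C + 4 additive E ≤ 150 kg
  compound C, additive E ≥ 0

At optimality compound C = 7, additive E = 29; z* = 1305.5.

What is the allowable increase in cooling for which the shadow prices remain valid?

170

Binding constraints: labor, cooling. The basis is B = [[2,6],[6,1]] with det -34.
Per unit increase in cooling, x* moves by d = (0.1765, -0.0588).
The basis stays optimal until feedstock becomes binding; allowable increase = 170 kWh.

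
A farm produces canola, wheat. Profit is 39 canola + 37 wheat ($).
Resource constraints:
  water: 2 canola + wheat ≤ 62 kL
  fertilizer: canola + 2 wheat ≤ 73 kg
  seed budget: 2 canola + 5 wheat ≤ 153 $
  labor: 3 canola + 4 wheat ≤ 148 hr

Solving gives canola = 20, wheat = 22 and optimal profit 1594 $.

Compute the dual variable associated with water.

9

At the optimum: water uses 62 of 62 (binding); fertilizer uses 64 of 73 (slack = 9); seed budget uses 150 of 153 (slack = 3); labor uses 148 of 148 (binding).
Slack constraints have shadow price 0 (complementary slackness).
From A_Bᵀ y = c: 2·y_water + 3·y_labor = 39; 1·y_water + 4·y_labor = 37.
This yields shadow prices y_water = 9, y_labor = 7.
Shadow price of water = 9.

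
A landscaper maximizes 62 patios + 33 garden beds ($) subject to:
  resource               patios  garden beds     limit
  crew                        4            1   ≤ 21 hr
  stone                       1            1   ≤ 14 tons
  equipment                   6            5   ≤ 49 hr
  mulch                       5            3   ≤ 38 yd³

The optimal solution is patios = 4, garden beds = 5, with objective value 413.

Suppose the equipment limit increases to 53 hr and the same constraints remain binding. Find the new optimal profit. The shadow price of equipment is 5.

Δb = 4, so new z* = 413 + (5)·(4) = 413 + 20 = 433.

433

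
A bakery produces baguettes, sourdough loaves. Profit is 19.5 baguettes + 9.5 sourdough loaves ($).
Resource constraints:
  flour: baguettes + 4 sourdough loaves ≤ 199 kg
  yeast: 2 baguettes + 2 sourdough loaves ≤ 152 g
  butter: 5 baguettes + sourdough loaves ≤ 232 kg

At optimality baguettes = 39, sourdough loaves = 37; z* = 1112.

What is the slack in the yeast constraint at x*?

0

yeast used = 2·39 + 2·37 = 152; slack = 152 − 152 = 0.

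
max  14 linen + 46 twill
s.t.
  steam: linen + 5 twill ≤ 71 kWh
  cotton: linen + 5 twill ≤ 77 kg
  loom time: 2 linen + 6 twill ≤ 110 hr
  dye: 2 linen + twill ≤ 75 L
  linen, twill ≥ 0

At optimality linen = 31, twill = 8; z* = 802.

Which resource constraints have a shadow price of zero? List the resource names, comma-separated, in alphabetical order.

steam: 71/71 (binding)
cotton: 71/77 (slack 6)
loom time: 110/110 (binding)
dye: 70/75 (slack 5)
By complementary slackness, a constraint with positive slack has shadow price 0 → cotton, dye.

cotton, dye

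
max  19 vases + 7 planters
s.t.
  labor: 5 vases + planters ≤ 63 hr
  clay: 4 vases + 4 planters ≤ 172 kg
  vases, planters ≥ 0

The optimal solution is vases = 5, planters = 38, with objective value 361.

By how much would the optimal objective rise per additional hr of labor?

At the optimum: labor uses 63 of 63 (binding); clay uses 172 of 172 (binding).
Dual feasibility on the basic columns requires 5·y_labor + 4·y_clay = 19, 1·y_labor + 4·y_clay = 7.
Solving: y_labor = 3, y_clay = 1.
Shadow price of labor = 3.

3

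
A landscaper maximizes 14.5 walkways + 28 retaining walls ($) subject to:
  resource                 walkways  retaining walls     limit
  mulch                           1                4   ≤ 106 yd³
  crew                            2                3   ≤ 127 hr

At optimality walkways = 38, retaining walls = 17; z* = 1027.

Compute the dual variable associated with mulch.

2.5

Both mulch and crew are binding at x*.
From A_Bᵀ y = c: 1·y_mulch + 2·y_crew = 14.5; 4·y_mulch + 3·y_crew = 28.
This yields shadow prices y_mulch = 2.5, y_crew = 6.
Shadow price of mulch = 2.5.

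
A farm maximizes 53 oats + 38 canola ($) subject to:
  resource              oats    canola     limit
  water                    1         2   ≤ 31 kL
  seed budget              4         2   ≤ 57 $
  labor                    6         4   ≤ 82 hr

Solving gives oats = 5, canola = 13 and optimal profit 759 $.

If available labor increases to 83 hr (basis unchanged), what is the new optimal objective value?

767.5

At the optimum: water uses 31 of 31 (binding); seed budget uses 46 of 57 (slack = 11); labor uses 82 of 82 (binding).
Since seed budget is not tight, its dual is 0.
The binding rows give the dual system: 1·y_water + 6·y_labor = 53 and 2·y_water + 4·y_labor = 38.
→ y_water = 2 and y_labor = 8.5.
Δz = y_labor·Δb = 8.5 × (1) = 8.5, so new z* = 759 + 8.5 = 767.5.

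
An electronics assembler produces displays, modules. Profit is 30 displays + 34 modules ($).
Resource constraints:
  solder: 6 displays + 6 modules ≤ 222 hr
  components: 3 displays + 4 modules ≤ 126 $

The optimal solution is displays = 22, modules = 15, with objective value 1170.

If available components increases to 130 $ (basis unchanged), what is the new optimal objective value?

Both solder and components are binding at x*.
From A_Bᵀ y = c: 6·y_solder + 3·y_components = 30; 6·y_solder + 4·y_components = 34.
→ y_solder = 3 and y_components = 4.
Δz = y_components·Δb = 4 × (4) = 16, so new z* = 1170 + 16 = 1186.

1186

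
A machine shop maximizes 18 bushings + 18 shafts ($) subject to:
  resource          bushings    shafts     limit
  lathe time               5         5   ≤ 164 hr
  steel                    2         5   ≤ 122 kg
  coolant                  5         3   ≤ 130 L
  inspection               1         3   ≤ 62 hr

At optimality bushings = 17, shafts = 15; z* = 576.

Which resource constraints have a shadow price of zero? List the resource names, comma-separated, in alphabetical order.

lathe time, steel

lathe time: 160/164 (slack 4)
steel: 109/122 (slack 13)
coolant: 130/130 (binding)
inspection: 62/62 (binding)
By complementary slackness, a constraint with positive slack has shadow price 0 → lathe time, steel.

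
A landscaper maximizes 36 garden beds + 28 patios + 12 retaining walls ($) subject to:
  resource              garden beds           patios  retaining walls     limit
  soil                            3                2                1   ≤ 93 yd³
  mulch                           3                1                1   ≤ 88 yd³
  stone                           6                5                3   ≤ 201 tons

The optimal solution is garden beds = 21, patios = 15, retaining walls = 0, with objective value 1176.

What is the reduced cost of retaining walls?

Binding: soil and stone. Non-binding: mulch (10 unused).
Since mulch is not tight, its dual is 0.
Dual feasibility on the basic columns requires 3·y_soil + 6·y_stone = 36, 2·y_soil + 5·y_stone = 28.
→ y_soil = 4 and y_stone = 4.
Reduced cost of retaining walls: c₃ − yᵀa₃ = 12 − (4·1 + 4·3) = 12 − 16 = -4.

-4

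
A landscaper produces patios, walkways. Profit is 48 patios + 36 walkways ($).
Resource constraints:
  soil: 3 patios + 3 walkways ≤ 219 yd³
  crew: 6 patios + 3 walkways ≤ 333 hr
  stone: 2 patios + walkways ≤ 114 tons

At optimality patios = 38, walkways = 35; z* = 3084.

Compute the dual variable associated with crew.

Check each constraint at x*: soil 219/219 (tight); crew 333/333 (tight); stone 111/114 (slack 3).
Slack constraints have shadow price 0 (complementary slackness).
The binding rows give the dual system: 3·y_soil + 6·y_crew = 48 and 3·y_soil + 3·y_crew = 36.
Solving: y_soil = 8, y_crew = 4.
Shadow price of crew = 4.

4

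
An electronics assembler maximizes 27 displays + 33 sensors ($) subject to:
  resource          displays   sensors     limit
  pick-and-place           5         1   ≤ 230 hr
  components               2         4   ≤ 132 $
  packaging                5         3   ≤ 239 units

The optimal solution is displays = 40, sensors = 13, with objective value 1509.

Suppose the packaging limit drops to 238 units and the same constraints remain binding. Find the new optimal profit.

Binding: components and packaging. Non-binding: pick-and-place (17 unused).
By complementary slackness, y = 0 for the non-binding constraint.
From A_Bᵀ y = c: 2·y_components + 5·y_packaging = 27; 4·y_components + 3·y_packaging = 33.
This yields shadow prices y_components = 6, y_packaging = 3.
Δz = y_packaging·Δb = 3 × (-1) = -3, so new z* = 1509 − 3 = 1506.

1506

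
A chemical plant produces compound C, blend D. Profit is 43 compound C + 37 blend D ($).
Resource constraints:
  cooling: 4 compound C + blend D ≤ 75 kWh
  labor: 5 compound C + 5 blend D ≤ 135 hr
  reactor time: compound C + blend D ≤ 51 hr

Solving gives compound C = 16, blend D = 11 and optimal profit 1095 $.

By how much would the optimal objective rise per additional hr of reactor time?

0

At the optimum: cooling uses 75 of 75 (binding); labor uses 135 of 135 (binding); reactor time uses 27 of 51 (slack = 24).
By complementary slackness, y = 0 for the non-binding constraint.
From A_Bᵀ y = c: 4·y_cooling + 5·y_labor = 43; 1·y_cooling + 5·y_labor = 37.
This yields shadow prices y_cooling = 2, y_labor = 7.
Shadow price of reactor time = 0.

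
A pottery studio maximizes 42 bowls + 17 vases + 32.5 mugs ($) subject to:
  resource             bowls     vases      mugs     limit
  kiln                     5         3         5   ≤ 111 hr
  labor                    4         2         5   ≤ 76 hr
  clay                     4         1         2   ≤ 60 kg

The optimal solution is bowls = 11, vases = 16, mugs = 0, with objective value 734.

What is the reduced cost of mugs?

Binding: labor and clay. Non-binding: kiln (8 unused).
Slack constraints have shadow price 0 (complementary slackness).
Dual feasibility on the basic columns requires 4·y_labor + 4·y_clay = 42, 2·y_labor + 1·y_clay = 17.
Solving: y_labor = 6.5, y_clay = 4.
Reduced cost of mugs: c₃ − yᵀa₃ = 32.5 − (6.5·5 + 4·2) = 32.5 − 40.5 = -8.

-8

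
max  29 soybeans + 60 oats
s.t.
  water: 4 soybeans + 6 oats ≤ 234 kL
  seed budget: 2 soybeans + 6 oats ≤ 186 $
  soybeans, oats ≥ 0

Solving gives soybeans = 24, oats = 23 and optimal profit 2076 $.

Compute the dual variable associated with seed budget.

Check each constraint at x*: water 234/234 (tight); seed budget 186/186 (tight).
From A_Bᵀ y = c: 4·y_water + 2·y_seed budget = 29; 6·y_water + 6·y_seed budget = 60.
→ y_water = 4.5 and y_seed budget = 5.5.
Shadow price of seed budget = 5.5.

5.5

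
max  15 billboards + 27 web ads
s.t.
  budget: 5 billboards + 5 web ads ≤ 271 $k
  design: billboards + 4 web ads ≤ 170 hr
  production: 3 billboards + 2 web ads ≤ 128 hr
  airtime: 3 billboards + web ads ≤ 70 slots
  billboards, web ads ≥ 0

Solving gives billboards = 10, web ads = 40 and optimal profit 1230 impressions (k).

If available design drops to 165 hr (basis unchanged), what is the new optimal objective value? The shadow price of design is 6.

Δb = -5, so new z* = 1230 + (6)·(-5) = 1230 − 30 = 1200.

1200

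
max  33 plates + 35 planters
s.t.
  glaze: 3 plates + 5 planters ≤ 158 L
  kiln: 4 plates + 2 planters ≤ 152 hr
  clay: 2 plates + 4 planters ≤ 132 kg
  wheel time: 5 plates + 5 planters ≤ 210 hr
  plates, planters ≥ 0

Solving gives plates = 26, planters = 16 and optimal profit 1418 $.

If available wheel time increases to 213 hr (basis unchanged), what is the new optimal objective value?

Binding: glaze and wheel time. Non-binding: kiln (16 unused), clay (16 unused).
Since kiln, clay are not tight, their duals are 0.
From A_Bᵀ y = c: 3·y_glaze + 5·y_wheel time = 33; 5·y_glaze + 5·y_wheel time = 35.
→ y_glaze = 1 and y_wheel time = 6.
Δz = y_wheel time·Δb = 6 × (3) = 18, so new z* = 1418 + 18 = 1436.

1436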